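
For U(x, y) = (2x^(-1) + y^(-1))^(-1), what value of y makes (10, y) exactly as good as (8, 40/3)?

y = 8

U depends on (x, y) only through S = 2x^(-1) + y^(-1), so equal utility means equal S. At (8, 40/3): S = 13/40.
With x = 10: 2·10^(-1) = 0.2, so y^(-1) = 13/40 − 0.2 = 0.125.
Hence y = 1/0.125 = 8.
Check: U(10, 8) = 3.0769.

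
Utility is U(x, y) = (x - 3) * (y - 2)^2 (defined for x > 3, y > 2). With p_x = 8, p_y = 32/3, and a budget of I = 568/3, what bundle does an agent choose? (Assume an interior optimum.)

x* = 9, y* = 11

MU_x = (y−2)^2, MU_y = 2·(x−3)·(y−2).
MRS = (1/2)·(y−2)/(x−3).
Tangency: set MRS = p_x/p_y = 8/(32/3) = 0.75.
So (1/2)·(y − 2)/(x − 3) = 0.75, i.e. (y − 2) = 1.5·(x − 3).
Rewrite the budget in excess-of-subsistence terms: 8·(x − 3) + (32/3)·(y − 2) = 568/3 − 8·3 − (32/3)·2 = 144.
Substituting, 24·(x − 3) = 144, so x − 3 = 6 and x* = 9.
Then y − 2 = 1.5·6 = 9, so y* = 11.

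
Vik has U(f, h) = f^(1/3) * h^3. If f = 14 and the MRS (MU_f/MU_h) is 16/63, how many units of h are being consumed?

h = 32

MU_f = 1/3·f^(-2/3)·h^3 and MU_h = 3·f^(1/3)·h^2.
MRS = MU_f/MU_h = (1/9)·h/f.
Substitute f = 14: MRS = h/126. Setting h/126 = 16/63 gives h = (16/63)·126 = 32.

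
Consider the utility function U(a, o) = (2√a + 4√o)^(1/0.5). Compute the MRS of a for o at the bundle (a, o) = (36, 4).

For CES with ρ = 0.5, MRS = (2/4)·√(o/a).
At (36, 4): MRS = 1/6.
So at (36, 4) the consumer would give up 1/6 units of o for one more unit of a.

MRS = 1/6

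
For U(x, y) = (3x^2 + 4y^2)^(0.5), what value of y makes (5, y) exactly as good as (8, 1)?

U depends on (x, y) only through S = 3x^2 + 4y^2, so equal utility means equal S. At (8, 1): S = 196.
With x = 5: 3·5^2 = 75, so 4y^2 = 196 − 75 = 121, i.e. y^2 = 30.25.
Hence y = √30.25 = 5.5.
Check: U(5, 5.5) = 14.

y = 5.5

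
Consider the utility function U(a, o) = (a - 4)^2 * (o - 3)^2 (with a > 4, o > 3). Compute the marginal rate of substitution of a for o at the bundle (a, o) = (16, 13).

MRS = 5/6

MU_a = 2·(a−4)·(o−3)^2, MU_o = 2·(a−4)^2·(o−3).
MRS = (o−3)/(a−4).
At (16, 13): MRS = 5/6.
That is, one extra unit of a is worth 5/6 units of o at the margin.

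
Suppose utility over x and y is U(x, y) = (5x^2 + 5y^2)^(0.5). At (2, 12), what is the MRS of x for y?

MRS = 1/6

For CES with ρ = 2, MRS = (y/x)^(-1).
At (2, 12): MRS = 1/6.
So at (2, 12) the consumer would give up 1/6 units of y for one more unit of x.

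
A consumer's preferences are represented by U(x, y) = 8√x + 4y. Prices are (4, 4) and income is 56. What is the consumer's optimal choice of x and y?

x* = 1, y* = 13

MU_x = 8/(2√x), MU_y = 4.
MRS = 8/(2√x) ÷ 4.
Tangency: set MRS = p_x/p_y = 4/4 = 1.
MRS depends only on x: 1/√x = 1 ⇒ √x = 1/1 = 1 ⇒ x* = 1.
From the budget, 4·y = 56 − 4·1 = 52, so y* = 13.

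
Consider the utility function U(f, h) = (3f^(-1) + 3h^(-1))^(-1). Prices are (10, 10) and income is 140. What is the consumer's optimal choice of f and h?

f* = 7, h* = 7

For CES with ρ = -1, MRS = (h/f)^2.
Tangency: set MRS = p_f/p_h = 10/10 = 1.
So (h/f)^2 = 1; taking the square root, h/f = 1, i.e. h = f.
Substitute into the budget 10·f + 10·h = 140: 20·f = 140, so f* = 7 and h* = 7.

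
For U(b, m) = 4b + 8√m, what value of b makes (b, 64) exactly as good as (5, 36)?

b = 1

U(5, 36) = 68.
Set U(b, 64) = 68 and solve.
With m = 64: √64 = 8, so 4b = 68 − 8·8 = 4 and b = 1.
Check: U(1, 64) = 68.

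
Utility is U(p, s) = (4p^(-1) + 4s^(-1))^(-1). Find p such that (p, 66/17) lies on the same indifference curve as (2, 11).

U depends on (p, s) only through S = 4p^(-1) + 4s^(-1), so equal utility means equal S. At (2, 11): S = 26/11.
With s = 66/17: 4·(66/17)^(-1) = 34/33, so 4p^(-1) = 26/11 − 34/33 = 4/3, i.e. p^(-1) = 1/3.
Hence p = 1/(1/3) = 3.
Check: U(3, 66/17) = 0.4231.

p = 3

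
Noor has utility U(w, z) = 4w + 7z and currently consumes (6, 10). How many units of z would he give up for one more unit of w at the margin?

MRS = 4/7

MU_w = 4, MU_z = 7, so MRS = 4/7 at every bundle.
At (6, 10): MRS = 4/7.
The indifference curve has slope −4/7 at this bundle.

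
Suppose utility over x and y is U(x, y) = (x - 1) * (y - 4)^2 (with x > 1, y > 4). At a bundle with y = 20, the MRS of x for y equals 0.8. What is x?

MU_x = (y−4)^2, MU_y = 2·(x−1)·(y−4).
MRS = (1/2)·(y−4)/(x−1).
Substitute y = 20: MRS = 8/(x − 1). Setting this equal to 0.8 gives x − 1 = 8/0.8 = 10, so x = 11.

x = 11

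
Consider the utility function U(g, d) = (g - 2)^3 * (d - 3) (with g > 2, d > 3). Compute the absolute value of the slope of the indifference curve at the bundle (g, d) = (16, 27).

MRS = 36/7

MU_g = 3·(g−2)^2·(d−3), MU_d = (g−2)^3.
MRS = (3/1)·(d−3)/(g−2).
At (16, 27): MRS = 36/7.
That is, one extra unit of g is worth 36/7 units of d at the margin.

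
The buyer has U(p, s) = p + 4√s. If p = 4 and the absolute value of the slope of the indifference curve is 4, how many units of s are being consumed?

MU_p = 1, MU_s = 4/(2√s).
MRS = 1 ÷ (4/(2√s)).
MRS depends only on s: 0.5·√s = 4 ⇒ √s = 4/0.5 = 8 ⇒ s = 64.

s = 64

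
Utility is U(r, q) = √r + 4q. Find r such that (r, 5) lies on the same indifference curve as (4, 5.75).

r = 25

U(4, 5.75) = 25.
Set U(r, 5) = 25 and solve.
With q = 5: √r = 25 − 4·5 = 5, so √r = 5 and r = 25.
Check: U(25, 5) = 25.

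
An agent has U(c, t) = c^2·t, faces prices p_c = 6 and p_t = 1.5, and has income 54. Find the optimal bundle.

MU_c = 2·c·t and MU_t = c^2.
MRS = MU_c/MU_t = (2/1)·t/c.
Tangency: set MRS = p_c/p_t = 6/1.5 = 4.
So (2/1)·t/c = 4, i.e. t = 2·c.
Substitute into the budget 6·c + 1.5·t = 54: 9·c = 54, so c* = 6.
Then t* = 2·6 = 12.

c* = 6, t* = 12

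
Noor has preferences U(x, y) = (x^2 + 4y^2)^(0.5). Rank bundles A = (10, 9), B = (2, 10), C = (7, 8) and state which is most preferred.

Evaluate utility at each bundle:
U(A) = 20.591.
U(B) = 20.100.
U(C) = 17.464.
Highest utility is A, so A ≻ B ≻ C.

Bundle A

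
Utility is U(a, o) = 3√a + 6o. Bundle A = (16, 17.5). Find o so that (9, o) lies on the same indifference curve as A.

U(16, 17.5) = 117.
Set U(9, o) = 117 and solve.
With a = 9: √9 = 3, so 6o = 117 − 3·3 = 108 and o = 18.
Check: U(9, 18) = 117.

o = 18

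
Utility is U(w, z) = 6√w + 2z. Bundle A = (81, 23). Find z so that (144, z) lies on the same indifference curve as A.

z = 14

U(81, 23) = 100.
Set U(144, z) = 100 and solve.
With w = 144: √144 = 12, so 2z = 100 − 6·12 = 28 and z = 14.
Check: U(144, 14) = 100.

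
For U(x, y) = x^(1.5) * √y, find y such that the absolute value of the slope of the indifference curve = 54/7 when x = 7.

MU_x = 1.5·√x·√y and MU_y = 0.5·x^(1.5)·y^(-0.5).
MRS = MU_x/MU_y = (3)·y/x.
Substitute x = 7: MRS = y/(7/3). Setting y/(7/3) = 54/7 gives y = (54/7)·(7/3) = 18.

y = 18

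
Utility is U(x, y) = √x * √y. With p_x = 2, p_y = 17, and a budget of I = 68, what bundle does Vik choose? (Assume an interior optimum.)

MU_x = 0.5·x^(-0.5)·√y and MU_y = 0.5·√x·y^(-0.5).
MRS = MU_x/MU_y = y/x.
Tangency: set MRS = p_x/p_y = 2/17.
So y/x = 2/17, i.e. y = (2/17)·x.
Substitute into the budget 2·x + 17·y = 68: 4·x = 68, so x* = 17.
Then y* = (2/17)·17 = 2.

x* = 17, y* = 2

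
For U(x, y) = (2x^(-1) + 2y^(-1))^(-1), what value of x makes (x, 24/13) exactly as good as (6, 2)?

x = 8

U depends on (x, y) only through S = 2x^(-1) + 2y^(-1), so equal utility means equal S. At (6, 2): S = 4/3.
With y = 24/13: 2·(24/13)^(-1) = 13/12, so 2x^(-1) = 4/3 − 13/12 = 0.25, i.e. x^(-1) = 0.125.
Hence x = 1/0.125 = 8.
Check: U(8, 24/13) = 0.75.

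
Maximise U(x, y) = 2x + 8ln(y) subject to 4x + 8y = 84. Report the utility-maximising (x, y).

MU_x = 2, MU_y = 8/y.
MRS = 2 ÷ (8/y).
Tangency: set MRS = p_x/p_y = 4/8 = 0.5.
MRS depends only on y: 0.25·y = 0.5 ⇒ y* = 0.5/0.25 = 2.
From the budget, 4·x = 84 − 8·2 = 68, so x* = 17.

x* = 17, y* = 2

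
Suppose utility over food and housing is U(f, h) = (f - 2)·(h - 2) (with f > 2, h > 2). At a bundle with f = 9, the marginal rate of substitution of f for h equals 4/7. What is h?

h = 6

MU_f = (h−2), MU_h = (f−2).
MRS = (h−2)/(f−2).
Substitute f = 9: MRS = (h − 2)/7. Setting this equal to 4/7 gives h − 2 = (4/7)·7 = 4, so h = 6.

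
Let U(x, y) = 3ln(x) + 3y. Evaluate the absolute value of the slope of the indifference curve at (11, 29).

MU_x = 3/x, MU_y = 3.
MRS = 3/x ÷ 3.
At (11, 29): MRS = 1/11.
That is, one extra unit of x is worth 1/11 units of y at the margin.

MRS = 1/11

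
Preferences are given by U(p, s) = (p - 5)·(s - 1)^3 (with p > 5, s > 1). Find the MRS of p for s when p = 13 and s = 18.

MRS = 17/24

MU_p = (s−1)^3, MU_s = 3·(p−5)·(s−1)^2.
MRS = (1/3)·(s−1)/(p−5).
At (13, 18): MRS = 17/24.
That is, one extra unit of p is worth 17/24 units of s at the margin.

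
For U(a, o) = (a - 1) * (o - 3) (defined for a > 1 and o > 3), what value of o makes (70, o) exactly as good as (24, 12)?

o = 6

U(24, 12) = 207.
Set U(70, o) = 207 and solve.
With a = 70: (70 − 1) = 69, so (o − 3) = 207/69 = 3.
So o = 3 + 3 = 6.
Check: U(70, 6) = 207.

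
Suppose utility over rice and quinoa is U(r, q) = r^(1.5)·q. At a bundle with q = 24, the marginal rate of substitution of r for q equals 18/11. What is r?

r = 22

MU_r = 1.5·√r·q and MU_q = r^(1.5).
MRS = MU_r/MU_q = (1.5)·q/r.
Substitute q = 24: MRS = 36/r. Setting 36/r = 18/11 gives r = 36/(18/11) = 22.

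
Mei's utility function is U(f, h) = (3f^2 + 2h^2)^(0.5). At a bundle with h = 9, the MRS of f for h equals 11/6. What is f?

For CES with ρ = 2, MRS = (3/2)·(h/f)^(-1).
Setting (3/2)·(9/f)^(-1) = 11/6 gives (9/f)^(-1) = 11/9, so 9/f = 9/11 and f = 11.

f = 11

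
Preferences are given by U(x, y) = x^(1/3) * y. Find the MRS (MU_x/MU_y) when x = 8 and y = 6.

MU_x = 1/3·x^(-2/3)·y and MU_y = x^(1/3).
MRS = MU_x/MU_y = (1/3)·y/x.
At (8, 6): MRS = 0.25.
The indifference curve has slope −0.25 at this bundle.

MRS = 0.25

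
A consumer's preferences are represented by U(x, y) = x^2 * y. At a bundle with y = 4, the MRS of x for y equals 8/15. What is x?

MU_x = 2·x·y and MU_y = x^2.
MRS = MU_x/MU_y = (2/1)·y/x.
Substitute y = 4: MRS = 8/x. Setting 8/x = 8/15 gives x = 8/(8/15) = 15.

x = 15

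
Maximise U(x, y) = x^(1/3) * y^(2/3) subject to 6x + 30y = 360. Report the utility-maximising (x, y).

x* = 20, y* = 8

MU_x = 1/3·x^(-2/3)·y^(2/3) and MU_y = 2/3·x^(1/3)·y^(-1/3).
MRS = MU_x/MU_y = (0.5)·y/x.
Tangency: set MRS = p_x/p_y = 6/30 = 0.2.
So (0.5)·y/x = 0.2, i.e. y = 0.4·x.
Substitute into the budget 6·x + 30·y = 360: 18·x = 360, so x* = 20.
Then y* = 0.4·20 = 8.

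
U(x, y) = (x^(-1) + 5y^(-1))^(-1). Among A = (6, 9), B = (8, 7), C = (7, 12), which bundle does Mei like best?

Bundle C

Evaluate utility at each bundle:
U(A) = 1.385.
U(B) = 1.191.
U(C) = 1.787.
Highest utility is C, so C ≻ A ≻ B.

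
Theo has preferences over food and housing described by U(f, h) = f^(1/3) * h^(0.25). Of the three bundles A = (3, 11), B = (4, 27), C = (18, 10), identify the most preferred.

Bundle C

Evaluate utility at each bundle:
U(A) = 2.627.
U(B) = 3.618.
U(C) = 4.660.
Highest utility is C, so C ≻ B ≻ A.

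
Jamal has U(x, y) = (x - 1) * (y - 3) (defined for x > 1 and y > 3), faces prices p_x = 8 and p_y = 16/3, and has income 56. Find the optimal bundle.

x* = 3, y* = 6

MU_x = (y−3), MU_y = (x−1).
MRS = (y−3)/(x−1).
Tangency: set MRS = p_x/p_y = 8/(16/3) = 1.5.
So (y − 3)/(x − 1) = 1.5, i.e. (y − 3) = 1.5·(x − 1).
Rewrite the budget in excess-of-subsistence terms: 8·(x − 1) + (16/3)·(y − 3) = 56 − 8·1 − (16/3)·3 = 32.
Substituting, 16·(x − 1) = 32, so x − 1 = 2 and x* = 3.
Then y − 3 = 1.5·2 = 3, so y* = 6.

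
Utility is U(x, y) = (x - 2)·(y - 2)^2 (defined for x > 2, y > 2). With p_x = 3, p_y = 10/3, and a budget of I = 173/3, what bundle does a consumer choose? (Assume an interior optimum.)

MU_x = (y−2)^2, MU_y = 2·(x−2)·(y−2).
MRS = (1/2)·(y−2)/(x−2).
Tangency: set MRS = p_x/p_y = 3/(10/3) = 0.9.
So (1/2)·(y − 2)/(x − 2) = 0.9, i.e. (y − 2) = 1.8·(x − 2).
Rewrite the budget in excess-of-subsistence terms: 3·(x − 2) + (10/3)·(y − 2) = 173/3 − 3·2 − (10/3)·2 = 45.
Substituting, 9·(x − 2) = 45, so x − 2 = 5 and x* = 7.
Then y − 2 = 1.8·5 = 9, so y* = 11.

x* = 7, y* = 11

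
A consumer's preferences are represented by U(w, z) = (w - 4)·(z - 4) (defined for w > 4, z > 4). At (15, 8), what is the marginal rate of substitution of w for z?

MU_w = (z−4), MU_z = (w−4).
MRS = (z−4)/(w−4).
At (15, 8): MRS = 4/11.
The indifference curve has slope −4/11 at this bundle.

MRS = 4/11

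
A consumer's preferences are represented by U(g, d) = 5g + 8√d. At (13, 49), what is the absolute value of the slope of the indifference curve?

MU_g = 5, MU_d = 8/(2√d).
MRS = 5 ÷ (8/(2√d)).
At (13, 49): MRS = 8.75.
That is, one extra unit of g is worth 8.75 units of d at the margin.

MRS = 8.75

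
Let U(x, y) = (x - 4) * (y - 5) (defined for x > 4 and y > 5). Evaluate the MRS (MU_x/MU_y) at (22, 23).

MRS = 1

MU_x = (y−5), MU_y = (x−4).
MRS = (y−5)/(x−4).
At (22, 23): MRS = 1.
The indifference curve has slope −1 at this bundle.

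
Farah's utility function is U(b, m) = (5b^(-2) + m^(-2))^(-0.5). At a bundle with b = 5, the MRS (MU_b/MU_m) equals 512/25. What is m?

For CES with ρ = -2, MRS = (5/1)·(m/b)^3.
Setting (5/1)·(m/5)^3 = 512/25 gives (m/5)^3 = 512/125, so m/5 = 1.6 and m = 8.

m = 8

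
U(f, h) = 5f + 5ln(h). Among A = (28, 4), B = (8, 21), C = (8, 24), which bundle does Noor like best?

Evaluate utility at each bundle:
U(A) = 146.931.
U(B) = 55.223.
U(C) = 55.890.
Highest utility is A, so A ≻ C ≻ B.

Bundle A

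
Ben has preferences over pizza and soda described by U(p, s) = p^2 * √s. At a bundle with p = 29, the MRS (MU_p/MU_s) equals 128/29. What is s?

MU_p = 2·p·√s and MU_s = 0.5·p^2·s^(-0.5).
MRS = MU_p/MU_s = (4)·s/p.
Substitute p = 29: MRS = s/7.25. Setting s/7.25 = 128/29 gives s = (128/29)·7.25 = 32.

s = 32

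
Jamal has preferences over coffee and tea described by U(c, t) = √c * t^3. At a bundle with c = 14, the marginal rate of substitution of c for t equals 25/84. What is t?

t = 25

MU_c = 0.5·c^(-0.5)·t^3 and MU_t = 3·√c·t^2.
MRS = MU_c/MU_t = (1/6)·t/c.
Substitute c = 14: MRS = t/84. Setting t/84 = 25/84 gives t = (25/84)·84 = 25.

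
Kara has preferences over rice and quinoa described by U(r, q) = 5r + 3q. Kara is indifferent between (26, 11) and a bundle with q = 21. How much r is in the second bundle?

r = 20

U(26, 11) = 163.
Set U(r, 21) = 163 and solve.
5r + 3·21 = 163 ⇒ 5r = 100 ⇒ r = 20.
Check: U(20, 21) = 163.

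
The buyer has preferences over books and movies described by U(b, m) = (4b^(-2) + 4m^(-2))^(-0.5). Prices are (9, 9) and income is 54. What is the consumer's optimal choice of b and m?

For CES with ρ = -2, MRS = (m/b)^3.
Tangency: set MRS = p_b/p_m = 9/9 = 1.
So (m/b)^3 = 1; taking the cube root, m/b = 1, i.e. m = b.
Substitute into the budget 9·b + 9·m = 54: 18·b = 54, so b* = 3 and m* = 3.

b* = 3, m* = 3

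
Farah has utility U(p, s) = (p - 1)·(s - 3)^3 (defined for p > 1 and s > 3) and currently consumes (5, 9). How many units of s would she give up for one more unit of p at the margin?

MU_p = (s−3)^3, MU_s = 3·(p−1)·(s−3)^2.
MRS = (1/3)·(s−3)/(p−1).
At (5, 9): MRS = 0.5.
The indifference curve has slope −0.5 at this bundle.

MRS = 0.5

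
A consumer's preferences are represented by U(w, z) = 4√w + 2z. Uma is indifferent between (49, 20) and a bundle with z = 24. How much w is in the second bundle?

U(49, 20) = 68.
Set U(w, 24) = 68 and solve.
With z = 24: 4√w = 68 − 2·24 = 20, so √w = 5 and w = 25.
Check: U(25, 24) = 68.

w = 25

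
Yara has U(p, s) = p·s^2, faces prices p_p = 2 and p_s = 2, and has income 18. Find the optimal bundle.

MU_p = s^2 and MU_s = 2·p·s.
MRS = MU_p/MU_s = (1/2)·s/p.
Tangency: set MRS = p_p/p_s = 2/2 = 1.
So (1/2)·s/p = 1, i.e. s = 2·p.
Substitute into the budget 2·p + 2·s = 18: 6·p = 18, so p* = 3.
Then s* = 2·3 = 6.

p* = 3, s* = 6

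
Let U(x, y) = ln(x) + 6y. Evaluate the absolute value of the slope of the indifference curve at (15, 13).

MRS = 1/90

MU_x = 1/x, MU_y = 6.
MRS = 1/x ÷ 6.
At (15, 13): MRS = 1/90.
That is, one extra unit of x is worth 1/90 units of y at the margin.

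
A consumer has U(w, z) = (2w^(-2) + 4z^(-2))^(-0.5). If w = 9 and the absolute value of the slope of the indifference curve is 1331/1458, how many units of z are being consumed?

z = 11

For CES with ρ = -2, MRS = (2/4)·(z/w)^3.
Setting (2/4)·(z/9)^3 = 1331/1458 gives (z/9)^3 = 1331/729, so z/9 = 11/9 and z = 11.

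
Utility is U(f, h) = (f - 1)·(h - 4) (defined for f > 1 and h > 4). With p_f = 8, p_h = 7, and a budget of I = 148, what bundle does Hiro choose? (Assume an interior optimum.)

MU_f = (h−4), MU_h = (f−1).
MRS = (h−4)/(f−1).
Tangency: set MRS = p_f/p_h = 8/7.
So (h − 4)/(f − 1) = 8/7, i.e. (h − 4) = (8/7)·(f − 1).
Rewrite the budget in excess-of-subsistence terms: 8·(f − 1) + 7·(h − 4) = 148 − 8·1 − 7·4 = 112.
Substituting, 16·(f − 1) = 112, so f − 1 = 7 and f* = 8.
Then h − 4 = (8/7)·7 = 8, so h* = 12.

f* = 8, h* = 12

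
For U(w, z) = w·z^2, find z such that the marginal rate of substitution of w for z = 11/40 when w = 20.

MU_w = z^2 and MU_z = 2·w·z.
MRS = MU_w/MU_z = (1/2)·z/w.
Substitute w = 20: MRS = z/40. Setting z/40 = 11/40 gives z = (11/40)·40 = 11.

z = 11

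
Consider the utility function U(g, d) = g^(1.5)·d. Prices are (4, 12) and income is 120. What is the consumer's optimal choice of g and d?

g* = 18, d* = 4

MU_g = 1.5·√g·d and MU_d = g^(1.5).
MRS = MU_g/MU_d = (1.5)·d/g.
Tangency: set MRS = p_g/p_d = 4/12 = 1/3.
So (1.5)·d/g = 1/3, i.e. d = (2/9)·g.
Substitute into the budget 4·g + 12·d = 120: (20/3)·g = 120, so g* = 18.
Then d* = (2/9)·18 = 4.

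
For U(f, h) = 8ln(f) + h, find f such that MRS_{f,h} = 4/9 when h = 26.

MU_f = 8/f, MU_h = 1.
MRS = 8/f ÷ 1.
MRS depends only on f: 8/f = 4/9 ⇒ f = 8/(4/9) = 18.

f = 18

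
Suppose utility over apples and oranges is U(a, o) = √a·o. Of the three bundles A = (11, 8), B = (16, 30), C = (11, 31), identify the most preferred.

Evaluate utility at each bundle:
U(A) = 26.533.
U(B) = 120.000.
U(C) = 102.815.
Highest utility is B, so B ≻ C ≻ A.

Bundle B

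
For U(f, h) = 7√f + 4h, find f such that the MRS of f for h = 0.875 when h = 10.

f = 1

MU_f = 7/(2√f), MU_h = 4.
MRS = 7/(2√f) ÷ 4.
MRS depends only on f: 0.875/√f = 0.875 ⇒ √f = 0.875/0.875 = 1 ⇒ f = 1.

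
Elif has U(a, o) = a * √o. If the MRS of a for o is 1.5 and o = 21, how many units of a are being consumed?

a = 28

MU_a = √o and MU_o = 0.5·a·o^(-0.5).
MRS = MU_a/MU_o = (2)·o/a.
Substitute o = 21: MRS = 42/a. Setting 42/a = 1.5 gives a = 42/1.5 = 28.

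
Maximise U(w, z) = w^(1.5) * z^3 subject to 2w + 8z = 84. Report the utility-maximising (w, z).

w* = 14, z* = 7

MU_w = 1.5·√w·z^3 and MU_z = 3·w^(1.5)·z^2.
MRS = MU_w/MU_z = (0.5)·z/w.
Tangency: set MRS = p_w/p_z = 2/8 = 0.25.
So (0.5)·z/w = 0.25, i.e. z = 0.5·w.
Substitute into the budget 2·w + 8·z = 84: 6·w = 84, so w* = 14.
Then z* = 0.5·14 = 7.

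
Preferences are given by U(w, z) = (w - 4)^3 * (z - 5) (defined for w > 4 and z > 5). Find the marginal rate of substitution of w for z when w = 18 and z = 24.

MRS = 57/14

MU_w = 3·(w−4)^2·(z−5), MU_z = (w−4)^3.
MRS = (3/1)·(z−5)/(w−4).
At (18, 24): MRS = 57/14.
That is, one extra unit of w is worth 57/14 units of z at the margin.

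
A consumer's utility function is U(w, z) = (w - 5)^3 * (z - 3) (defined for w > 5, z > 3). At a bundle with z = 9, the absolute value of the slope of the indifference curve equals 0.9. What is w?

w = 25

MU_w = 3·(w−5)^2·(z−3), MU_z = (w−5)^3.
MRS = (3/1)·(z−3)/(w−5).
Substitute z = 9: MRS = 18/(w − 5). Setting this equal to 0.9 gives w − 5 = 18/0.9 = 20, so w = 25.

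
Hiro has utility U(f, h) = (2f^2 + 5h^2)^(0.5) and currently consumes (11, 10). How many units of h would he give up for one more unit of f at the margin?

MRS = 11/25

For CES with ρ = 2, MRS = (2/5)·(h/f)^(-1).
At (11, 10): MRS = 11/25.
So at (11, 10) the consumer would give up 11/25 units of h for one more unit of f.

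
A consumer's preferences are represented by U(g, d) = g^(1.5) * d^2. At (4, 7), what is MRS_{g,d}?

MRS = 21/16

MU_g = 1.5·√g·d^2 and MU_d = 2·g^(1.5)·d.
MRS = MU_g/MU_d = (0.75)·d/g.
At (4, 7): MRS = 21/16.
The indifference curve has slope −21/16 at this bundle.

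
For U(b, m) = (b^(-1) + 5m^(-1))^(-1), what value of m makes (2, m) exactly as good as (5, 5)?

m = 50/7

U depends on (b, m) only through S = b^(-1) + 5m^(-1), so equal utility means equal S. At (5, 5): S = 1.2.
With b = 2: 2^(-1) = 0.5, so 5m^(-1) = 1.2 − 0.5 = 0.7, i.e. m^(-1) = 7/50.
Hence m = 1/(7/50) = 50/7.
Check: U(2, 50/7) = 0.8333.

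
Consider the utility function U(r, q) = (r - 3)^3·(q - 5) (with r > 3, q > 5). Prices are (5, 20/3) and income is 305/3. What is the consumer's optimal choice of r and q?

MU_r = 3·(r−3)^2·(q−5), MU_q = (r−3)^3.
MRS = (3/1)·(q−5)/(r−3).
Tangency: set MRS = p_r/p_q = 5/(20/3) = 0.75.
So (3/1)·(q − 5)/(r − 3) = 0.75, i.e. (q − 5) = 0.25·(r − 3).
Rewrite the budget in excess-of-subsistence terms: 5·(r − 3) + (20/3)·(q − 5) = 305/3 − 5·3 − (20/3)·5 = 160/3.
Substituting, (20/3)·(r − 3) = 160/3, so r − 3 = 8 and r* = 11.
Then q − 5 = 0.25·8 = 2, so q* = 7.

r* = 11, q* = 7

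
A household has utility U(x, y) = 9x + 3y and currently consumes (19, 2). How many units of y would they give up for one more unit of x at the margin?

MU_x = 9, MU_y = 3, so MRS = 9/3 = 3 at every bundle.
At (19, 2): MRS = 3.
So at (19, 2) the consumer would give up 3 units of y for one more unit of x.

MRS = 3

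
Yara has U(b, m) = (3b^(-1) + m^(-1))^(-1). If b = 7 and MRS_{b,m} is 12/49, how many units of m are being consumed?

m = 2

For CES with ρ = -1, MRS = (3/1)·(m/b)^2.
Setting (3/1)·(m/7)^2 = 12/49 gives (m/7)^2 = 4/49, so m/7 = 2/7 and m = 2.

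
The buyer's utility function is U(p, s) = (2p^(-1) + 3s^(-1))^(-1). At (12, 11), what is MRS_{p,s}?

MRS = 121/216

For CES with ρ = -1, MRS = (2/3)·(s/p)^2.
At (12, 11): MRS = 121/216.
That is, one extra unit of p is worth 121/216 units of s at the margin.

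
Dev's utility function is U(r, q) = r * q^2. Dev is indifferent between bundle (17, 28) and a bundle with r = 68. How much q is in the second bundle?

q = 14

U(17, 28) = 13328.
Set U(68, q) = 13328 and solve.
With r = 68: q^2 = 13328/68 = 196; taking the square root, q = 14.
Check: U(68, 14) = 13328.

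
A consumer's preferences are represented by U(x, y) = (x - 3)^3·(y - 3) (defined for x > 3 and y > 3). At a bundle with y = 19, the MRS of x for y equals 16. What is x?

x = 6

MU_x = 3·(x−3)^2·(y−3), MU_y = (x−3)^3.
MRS = (3/1)·(y−3)/(x−3).
Substitute y = 19: MRS = 48/(x − 3). Setting this equal to 16 gives x − 3 = 48/16 = 3, so x = 6.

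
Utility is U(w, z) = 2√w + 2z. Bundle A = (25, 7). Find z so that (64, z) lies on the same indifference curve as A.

U(25, 7) = 24.
Set U(64, z) = 24 and solve.
With w = 64: √64 = 8, so 2z = 24 − 2·8 = 8 and z = 4.
Check: U(64, 4) = 24.

z = 4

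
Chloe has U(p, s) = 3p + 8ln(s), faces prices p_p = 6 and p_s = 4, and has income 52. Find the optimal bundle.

MU_p = 3, MU_s = 8/s.
MRS = 3 ÷ (8/s).
Tangency: set MRS = p_p/p_s = 6/4 = 1.5.
MRS depends only on s: 0.375·s = 1.5 ⇒ s* = 1.5/0.375 = 4.
From the budget, 6·p = 52 − 4·4 = 36, so p* = 6.

p* = 6, s* = 4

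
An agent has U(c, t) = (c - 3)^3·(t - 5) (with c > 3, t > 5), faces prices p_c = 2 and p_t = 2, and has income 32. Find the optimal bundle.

MU_c = 3·(c−3)^2·(t−5), MU_t = (c−3)^3.
MRS = (3/1)·(t−5)/(c−3).
Tangency: set MRS = p_c/p_t = 2/2 = 1.
So (3/1)·(t − 5)/(c − 3) = 1, i.e. (t − 5) = (1/3)·(c − 3).
Rewrite the budget in excess-of-subsistence terms: 2·(c − 3) + 2·(t − 5) = 32 − 2·3 − 2·5 = 16.
Substituting, (8/3)·(c − 3) = 16, so c − 3 = 6 and c* = 9.
Then t − 5 = (1/3)·6 = 2, so t* = 7.

c* = 9, t* = 7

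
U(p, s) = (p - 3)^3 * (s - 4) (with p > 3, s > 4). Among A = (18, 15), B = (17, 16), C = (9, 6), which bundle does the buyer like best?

Bundle A

Evaluate utility at each bundle:
U(A) = 37125.
U(B) = 32928.
U(C) = 432.
Highest utility is A, so A ≻ B ≻ C.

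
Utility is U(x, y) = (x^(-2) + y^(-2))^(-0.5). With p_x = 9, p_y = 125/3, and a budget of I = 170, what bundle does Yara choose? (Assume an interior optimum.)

For CES with ρ = -2, MRS = (y/x)^3.
Tangency: set MRS = p_x/p_y = 9/(125/3) = 27/125.
So (y/x)^3 = 27/125; taking the cube root, y/x = 0.6, i.e. y = 0.6·x.
Substitute into the budget 9·x + (125/3)·y = 170: 34·x = 170, so x* = 5 and y* = 0.6·5 = 3.

x* = 5, y* = 3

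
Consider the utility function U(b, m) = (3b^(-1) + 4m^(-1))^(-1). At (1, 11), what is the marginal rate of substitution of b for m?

MRS = 90.75

For CES with ρ = -1, MRS = (3/4)·(m/b)^2.
At (1, 11): MRS = 90.75.
The indifference curve has slope −90.75 at this bundle.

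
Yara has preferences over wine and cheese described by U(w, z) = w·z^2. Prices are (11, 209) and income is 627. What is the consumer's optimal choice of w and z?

w* = 19, z* = 2

MU_w = z^2 and MU_z = 2·w·z.
MRS = MU_w/MU_z = (1/2)·z/w.
Tangency: set MRS = p_w/p_z = 11/209 = 1/19.
So (1/2)·z/w = 1/19, i.e. z = (2/19)·w.
Substitute into the budget 11·w + 209·z = 627: 33·w = 627, so w* = 19.
Then z* = (2/19)·19 = 2.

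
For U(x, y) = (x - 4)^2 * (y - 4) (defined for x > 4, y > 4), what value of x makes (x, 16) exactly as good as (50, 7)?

x = 27

U(50, 7) = 6348.
Set U(x, 16) = 6348 and solve.
With y = 16: (16 − 4) = 12, so (x − 4)^2 = 6348/12 = 529.
Taking the square root (with x > 4): x − 4 = 23, so x = 27.
Check: U(27, 16) = 6348.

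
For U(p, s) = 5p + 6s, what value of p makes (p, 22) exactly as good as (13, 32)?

U(13, 32) = 257.
Set U(p, 22) = 257 and solve.
5p + 6·22 = 257 ⇒ 5p = 125 ⇒ p = 25.
Check: U(25, 22) = 257.

p = 25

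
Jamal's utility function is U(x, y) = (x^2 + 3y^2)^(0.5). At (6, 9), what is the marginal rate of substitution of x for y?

MRS = 2/9

For CES with ρ = 2, MRS = (1/3)·(y/x)^(-1).
At (6, 9): MRS = 2/9.
So at (6, 9) the consumer would give up 2/9 units of y for one more unit of x.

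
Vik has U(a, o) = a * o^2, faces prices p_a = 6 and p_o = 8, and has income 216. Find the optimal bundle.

a* = 12, o* = 18

MU_a = o^2 and MU_o = 2·a·o.
MRS = MU_a/MU_o = (1/2)·o/a.
Tangency: set MRS = p_a/p_o = 6/8 = 0.75.
So (1/2)·o/a = 0.75, i.e. o = 1.5·a.
Substitute into the budget 6·a + 8·o = 216: 18·a = 216, so a* = 12.
Then o* = 1.5·12 = 18.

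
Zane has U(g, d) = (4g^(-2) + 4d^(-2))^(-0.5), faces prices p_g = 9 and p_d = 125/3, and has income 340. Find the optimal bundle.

g* = 10, d* = 6

For CES with ρ = -2, MRS = (d/g)^3.
Tangency: set MRS = p_g/p_d = 9/(125/3) = 27/125.
So (d/g)^3 = 27/125; taking the cube root, d/g = 0.6, i.e. d = 0.6·g.
Substitute into the budget 9·g + (125/3)·d = 340: 34·g = 340, so g* = 10 and d* = 0.6·10 = 6.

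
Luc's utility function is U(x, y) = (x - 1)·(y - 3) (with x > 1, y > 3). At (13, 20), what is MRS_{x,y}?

MRS = 17/12

MU_x = (y−3), MU_y = (x−1).
MRS = (y−3)/(x−1).
At (13, 20): MRS = 17/12.
So at (13, 20) the consumer would give up 17/12 units of y for one more unit of x.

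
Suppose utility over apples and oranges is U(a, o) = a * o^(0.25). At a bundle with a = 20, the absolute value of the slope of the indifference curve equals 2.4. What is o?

MU_a = o^(0.25) and MU_o = 0.25·a·o^(-0.75).
MRS = MU_a/MU_o = (4)·o/a.
Substitute a = 20: MRS = o/5. Setting o/5 = 2.4 gives o = 2.4·5 = 12.

o = 12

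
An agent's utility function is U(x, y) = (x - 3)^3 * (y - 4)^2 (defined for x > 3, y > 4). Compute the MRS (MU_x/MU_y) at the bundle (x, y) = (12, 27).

MU_x = 3·(x−3)^2·(y−4)^2, MU_y = 2·(x−3)^3·(y−4).
MRS = (3/2)·(y−4)/(x−3).
At (12, 27): MRS = 23/6.
The indifference curve has slope −23/6 at this bundle.

MRS = 23/6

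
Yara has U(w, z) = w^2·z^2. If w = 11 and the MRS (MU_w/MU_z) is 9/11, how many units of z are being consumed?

MU_w = 2·w·z^2 and MU_z = 2·w^2·z.
MRS = MU_w/MU_z = z/w.
Substitute w = 11: MRS = z/11. Setting z/11 = 9/11 gives z = (9/11)·11 = 9.

z = 9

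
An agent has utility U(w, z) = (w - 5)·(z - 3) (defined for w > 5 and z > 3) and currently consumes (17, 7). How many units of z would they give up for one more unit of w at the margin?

MU_w = (z−3), MU_z = (w−5).
MRS = (z−3)/(w−5).
At (17, 7): MRS = 1/3.
That is, one extra unit of w is worth 1/3 units of z at the margin.

MRS = 1/3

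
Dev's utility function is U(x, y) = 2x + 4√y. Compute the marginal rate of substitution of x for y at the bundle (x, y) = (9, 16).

MRS = 4

MU_x = 2, MU_y = 4/(2√y).
MRS = 2 ÷ (4/(2√y)).
At (9, 16): MRS = 4.
That is, one extra unit of x is worth 4 units of y at the margin.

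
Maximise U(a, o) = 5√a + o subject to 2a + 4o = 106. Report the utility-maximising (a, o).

MU_a = 5/(2√a), MU_o = 1.
MRS = 5/(2√a) ÷ 1.
Tangency: set MRS = p_a/p_o = 2/4 = 0.5.
MRS depends only on a: 2.5/√a = 0.5 ⇒ √a = 2.5/0.5 = 5 ⇒ a* = 25.
From the budget, 4·o = 106 − 2·25 = 56, so o* = 14.

a* = 25, o* = 14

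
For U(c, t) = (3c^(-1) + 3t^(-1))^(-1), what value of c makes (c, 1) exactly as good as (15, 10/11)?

U depends on (c, t) only through S = 3c^(-1) + 3t^(-1), so equal utility means equal S. At (15, 10/11): S = 3.5.
With t = 1: 3·1^(-1) = 3, so 3c^(-1) = 3.5 − 3 = 0.5, i.e. c^(-1) = 1/6.
Hence c = 1/(1/6) = 6.
Check: U(6, 1) = 0.2857.

c = 6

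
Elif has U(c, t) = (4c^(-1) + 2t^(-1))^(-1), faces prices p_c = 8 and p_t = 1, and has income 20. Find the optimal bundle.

For CES with ρ = -1, MRS = (4/2)·(t/c)^2.
Tangency: set MRS = p_c/p_t = 8/1 = 8.
So (t/c)^2 = 4; taking the square root, t/c = 2, i.e. t = 2·c.
Substitute into the budget 8·c + 1·t = 20: 10·c = 20, so c* = 2 and t* = 2·2 = 4.

c* = 2, t* = 4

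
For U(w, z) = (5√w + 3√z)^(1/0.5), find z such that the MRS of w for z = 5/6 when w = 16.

z = 4

For CES with ρ = 0.5, MRS = (5/3)·√(z/w).
Setting (5/3)·√(z/16) = 5/6 gives √(z/16) = 0.5, so z/16 = 0.25 and z = 4.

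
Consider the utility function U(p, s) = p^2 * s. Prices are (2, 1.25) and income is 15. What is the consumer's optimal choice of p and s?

MU_p = 2·p·s and MU_s = p^2.
MRS = MU_p/MU_s = (2/1)·s/p.
Tangency: set MRS = p_p/p_s = 2/1.25 = 1.6.
So (2/1)·s/p = 1.6, i.e. s = 0.8·p.
Substitute into the budget 2·p + 1.25·s = 15: 3·p = 15, so p* = 5.
Then s* = 0.8·5 = 4.

p* = 5, s* = 4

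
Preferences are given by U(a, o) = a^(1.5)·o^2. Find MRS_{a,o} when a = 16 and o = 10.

MU_a = 1.5·√a·o^2 and MU_o = 2·a^(1.5)·o.
MRS = MU_a/MU_o = (0.75)·o/a.
At (16, 10): MRS = 15/32.
So at (16, 10) the consumer would give up 15/32 units of o for one more unit of a.

MRS = 15/32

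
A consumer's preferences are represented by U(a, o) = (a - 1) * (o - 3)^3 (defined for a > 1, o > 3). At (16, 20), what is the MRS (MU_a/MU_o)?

MU_a = (o−3)^3, MU_o = 3·(a−1)·(o−3)^2.
MRS = (1/3)·(o−3)/(a−1).
At (16, 20): MRS = 17/45.
That is, one extra unit of a is worth 17/45 units of o at the margin.

MRS = 17/45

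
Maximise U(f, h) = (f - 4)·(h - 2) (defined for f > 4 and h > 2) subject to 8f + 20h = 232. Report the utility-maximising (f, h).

f* = 14, h* = 6

MU_f = (h−2), MU_h = (f−4).
MRS = (h−2)/(f−4).
Tangency: set MRS = p_f/p_h = 8/20 = 0.4.
So (h − 2)/(f − 4) = 0.4, i.e. (h − 2) = 0.4·(f − 4).
Rewrite the budget in excess-of-subsistence terms: 8·(f − 4) + 20·(h − 2) = 232 − 8·4 − 20·2 = 160.
Substituting, 16·(f − 4) = 160, so f − 4 = 10 and f* = 14.
Then h − 2 = 0.4·10 = 4, so h* = 6.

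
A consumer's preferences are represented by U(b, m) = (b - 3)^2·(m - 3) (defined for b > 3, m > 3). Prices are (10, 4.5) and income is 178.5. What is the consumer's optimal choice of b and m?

MU_b = 2·(b−3)·(m−3), MU_m = (b−3)^2.
MRS = (2/1)·(m−3)/(b−3).
Tangency: set MRS = p_b/p_m = 10/4.5 = 20/9.
So (2/1)·(m − 3)/(b − 3) = 20/9, i.e. (m − 3) = (10/9)·(b − 3).
Rewrite the budget in excess-of-subsistence terms: 10·(b − 3) + 4.5·(m − 3) = 178.5 − 10·3 − 4.5·3 = 135.
Substituting, 15·(b − 3) = 135, so b − 3 = 9 and b* = 12.
Then m − 3 = (10/9)·9 = 10, so m* = 13.

b* = 12, m* = 13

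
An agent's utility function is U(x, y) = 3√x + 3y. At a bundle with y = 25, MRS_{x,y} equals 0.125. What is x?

x = 16

MU_x = 3/(2√x), MU_y = 3.
MRS = 3/(2√x) ÷ 3.
MRS depends only on x: 0.5/√x = 0.125 ⇒ √x = 0.5/0.125 = 4 ⇒ x = 16.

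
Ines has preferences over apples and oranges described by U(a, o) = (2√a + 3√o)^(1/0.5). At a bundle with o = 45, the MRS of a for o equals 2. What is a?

a = 5

For CES with ρ = 0.5, MRS = (2/3)·√(o/a).
Setting (2/3)·√(45/a) = 2 gives √(45/a) = 3, so 45/a = 9 and a = 5.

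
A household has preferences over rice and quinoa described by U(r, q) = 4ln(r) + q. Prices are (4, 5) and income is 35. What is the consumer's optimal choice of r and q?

r* = 5, q* = 3

MU_r = 4/r, MU_q = 1.
MRS = 4/r ÷ 1.
Tangency: set MRS = p_r/p_q = 4/5 = 0.8.
MRS depends only on r: 4/r = 0.8 ⇒ r* = 4/0.8 = 5.
From the budget, 5·q = 35 − 4·5 = 15, so q* = 3.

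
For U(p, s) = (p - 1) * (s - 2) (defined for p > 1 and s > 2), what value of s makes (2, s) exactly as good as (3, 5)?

U(3, 5) = 6.
Set U(2, s) = 6 and solve.
With p = 2: (2 − 1) = 1, so (s − 2) = 6/1 = 6.
So s = 2 + 6 = 8.
Check: U(2, 8) = 6.

s = 8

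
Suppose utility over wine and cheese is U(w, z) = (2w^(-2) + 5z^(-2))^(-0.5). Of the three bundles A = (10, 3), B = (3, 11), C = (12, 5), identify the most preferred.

Evaluate utility at each bundle:
U(A) = 1.318.
U(B) = 1.948.
U(C) = 2.162.
Highest utility is C, so C ≻ B ≻ A.

Bundle C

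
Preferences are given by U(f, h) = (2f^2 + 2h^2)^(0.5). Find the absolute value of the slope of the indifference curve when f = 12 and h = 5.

For CES with ρ = 2, MRS = (h/f)^(-1).
At (12, 5): MRS = 2.4.
So at (12, 5) the consumer would give up 2.4 units of h for one more unit of f.

MRS = 2.4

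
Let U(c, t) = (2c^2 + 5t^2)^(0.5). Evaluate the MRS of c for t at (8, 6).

For CES with ρ = 2, MRS = (2/5)·(t/c)^(-1).
At (8, 6): MRS = 8/15.
That is, one extra unit of c is worth 8/15 units of t at the margin.

MRS = 8/15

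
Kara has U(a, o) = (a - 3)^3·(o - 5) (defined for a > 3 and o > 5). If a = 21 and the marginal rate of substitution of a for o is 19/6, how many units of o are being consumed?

o = 24

MU_a = 3·(a−3)^2·(o−5), MU_o = (a−3)^3.
MRS = (3/1)·(o−5)/(a−3).
Substitute a = 21: MRS = (o − 5)/6. Setting this equal to 19/6 gives o − 5 = (19/6)·6 = 19, so o = 24.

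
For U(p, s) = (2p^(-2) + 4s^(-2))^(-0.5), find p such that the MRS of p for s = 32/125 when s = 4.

For CES with ρ = -2, MRS = (2/4)·(s/p)^3.
Setting (2/4)·(4/p)^3 = 32/125 gives (4/p)^3 = 64/125, so 4/p = 0.8 and p = 5.

p = 5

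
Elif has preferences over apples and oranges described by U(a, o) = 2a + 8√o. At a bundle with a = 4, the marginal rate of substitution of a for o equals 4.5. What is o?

o = 81

MU_a = 2, MU_o = 8/(2√o).
MRS = 2 ÷ (8/(2√o)).
MRS depends only on o: 0.5·√o = 4.5 ⇒ √o = 4.5/0.5 = 9 ⇒ o = 81.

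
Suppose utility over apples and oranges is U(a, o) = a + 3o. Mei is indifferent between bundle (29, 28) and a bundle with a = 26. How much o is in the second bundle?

U(29, 28) = 113.
Set U(26, o) = 113 and solve.
26 + 3o = 113 ⇒ 3o = 87 ⇒ o = 29.
Check: U(26, 29) = 113.

o = 29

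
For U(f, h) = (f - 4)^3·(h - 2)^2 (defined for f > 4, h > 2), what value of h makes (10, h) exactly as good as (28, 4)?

h = 18

U(28, 4) = 55296.
Set U(10, h) = 55296 and solve.
With f = 10: (10 − 4)^3 = 216, so (h − 2)^2 = 55296/216 = 256.
Taking the square root (with h > 2): h − 2 = 16, so h = 18.
Check: U(10, 18) = 55296.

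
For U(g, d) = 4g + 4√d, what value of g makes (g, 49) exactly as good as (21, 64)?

U(21, 64) = 116.
Set U(g, 49) = 116 and solve.
With d = 49: √49 = 7, so 4g = 116 − 4·7 = 88 and g = 22.
Check: U(22, 49) = 116.

g = 22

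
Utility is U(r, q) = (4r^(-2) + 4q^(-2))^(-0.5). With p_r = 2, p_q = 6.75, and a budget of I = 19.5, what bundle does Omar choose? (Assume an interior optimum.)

r* = 3, q* = 2

For CES with ρ = -2, MRS = (q/r)^3.
Tangency: set MRS = p_r/p_q = 2/6.75 = 8/27.
So (q/r)^3 = 8/27; taking the cube root, q/r = 2/3, i.e. q = (2/3)·r.
Substitute into the budget 2·r + 6.75·q = 19.5: 6.5·r = 19.5, so r* = 3 and q* = (2/3)·3 = 2.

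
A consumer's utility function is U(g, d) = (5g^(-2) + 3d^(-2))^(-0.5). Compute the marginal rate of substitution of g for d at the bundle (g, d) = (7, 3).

MRS = 45/343

For CES with ρ = -2, MRS = (5/3)·(d/g)^3.
At (7, 3): MRS = 45/343.
That is, one extra unit of g is worth 45/343 units of d at the margin.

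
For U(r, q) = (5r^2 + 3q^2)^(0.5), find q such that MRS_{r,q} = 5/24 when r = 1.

q = 8

For CES with ρ = 2, MRS = (5/3)·(q/r)^(-1).
Setting (5/3)·(q/1)^(-1) = 5/24 gives (q/1)^(-1) = 0.125, so q/1 = 8 and q = 8.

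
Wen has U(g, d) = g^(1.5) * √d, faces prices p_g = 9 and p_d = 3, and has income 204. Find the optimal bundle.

MU_g = 1.5·√g·√d and MU_d = 0.5·g^(1.5)·d^(-0.5).
MRS = MU_g/MU_d = (3)·d/g.
Tangency: set MRS = p_g/p_d = 9/3 = 3.
So (3)·d/g = 3, i.e. d = g.
Substitute into the budget 9·g + 3·d = 204: 12·g = 204, so g* = 17.
Then d* = 17.

g* = 17, d* = 17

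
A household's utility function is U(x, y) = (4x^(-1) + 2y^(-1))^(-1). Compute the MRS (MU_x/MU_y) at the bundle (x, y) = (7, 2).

MRS = 8/49

For CES with ρ = -1, MRS = (4/2)·(y/x)^2.
At (7, 2): MRS = 8/49.
The indifference curve has slope −8/49 at this bundle.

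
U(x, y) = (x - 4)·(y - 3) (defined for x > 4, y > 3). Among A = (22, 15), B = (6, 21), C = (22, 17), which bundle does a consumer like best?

Bundle C

Evaluate utility at each bundle:
U(A) = 216.
U(B) = 36.
U(C) = 252.
Highest utility is C, so C ≻ A ≻ B.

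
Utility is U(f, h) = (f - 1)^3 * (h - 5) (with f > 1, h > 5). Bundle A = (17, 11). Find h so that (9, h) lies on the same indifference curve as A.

U(17, 11) = 24576.
Set U(9, h) = 24576 and solve.
With f = 9: (9 − 1)^3 = 512, so (h − 5) = 24576/512 = 48.
So h = 5 + 48 = 53.
Check: U(9, 53) = 24576.

h = 53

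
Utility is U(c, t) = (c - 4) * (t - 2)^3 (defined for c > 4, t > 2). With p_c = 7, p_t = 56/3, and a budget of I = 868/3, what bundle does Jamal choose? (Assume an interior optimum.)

MU_c = (t−2)^3, MU_t = 3·(c−4)·(t−2)^2.
MRS = (1/3)·(t−2)/(c−4).
Tangency: set MRS = p_c/p_t = 7/(56/3) = 0.375.
So (1/3)·(t − 2)/(c − 4) = 0.375, i.e. (t − 2) = 1.125·(c − 4).
Rewrite the budget in excess-of-subsistence terms: 7·(c − 4) + (56/3)·(t − 2) = 868/3 − 7·4 − (56/3)·2 = 224.
Substituting, 28·(c − 4) = 224, so c − 4 = 8 and c* = 12.
Then t − 2 = 1.125·8 = 9, so t* = 11.

c* = 12, t* = 11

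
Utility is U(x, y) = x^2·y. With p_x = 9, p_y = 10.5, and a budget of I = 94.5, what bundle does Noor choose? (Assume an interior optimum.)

MU_x = 2·x·y and MU_y = x^2.
MRS = MU_x/MU_y = (2/1)·y/x.
Tangency: set MRS = p_x/p_y = 9/10.5 = 6/7.
So (2/1)·y/x = 6/7, i.e. y = (3/7)·x.
Substitute into the budget 9·x + 10.5·y = 94.5: 13.5·x = 94.5, so x* = 7.
Then y* = (3/7)·7 = 3.

x* = 7, y* = 3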